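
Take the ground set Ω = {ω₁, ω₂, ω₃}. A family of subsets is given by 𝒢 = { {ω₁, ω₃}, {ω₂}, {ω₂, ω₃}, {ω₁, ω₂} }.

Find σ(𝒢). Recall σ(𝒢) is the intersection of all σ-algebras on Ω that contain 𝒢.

Answer: σ(𝒢) = { {}, {ω₁}, {ω₂}, {ω₃}, {ω₁, ω₂}, {ω₁, ω₃}, {ω₂, ω₃}, Ω }

Check:
Initial family (6 sets): { {}, {ω₂}, {ω₁, ω₂}, {ω₁, ω₃}, {ω₂, ω₃}, Ω }.
Pass 1: 2 new —
  {ω₁}  = complement {ω₂, ω₃}
  {ω₃}  = complement {ω₁, ω₂}
  (now 8)
Pass 2: already closed under ᶜ and ∪.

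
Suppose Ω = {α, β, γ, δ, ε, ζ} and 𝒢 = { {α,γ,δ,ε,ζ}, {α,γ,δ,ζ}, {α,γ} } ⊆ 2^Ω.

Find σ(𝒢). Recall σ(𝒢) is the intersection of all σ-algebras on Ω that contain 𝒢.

Take S₀ = 𝒢 ∪ {∅, Ω} = { ∅, {α,γ}, {α,γ,δ,ζ}, {α,γ,δ,ε,ζ}, Ω }.
Round 1 (3 new):
  {β}  = Ω∖{α,γ,δ,ε,ζ}
  {β,ε}  = Ω∖{α,γ,δ,ζ}
  {β,δ,ε,ζ}  = Ω∖{α,γ}
  — 8 sets.
Round 2 (3 new):
  {α,β,γ}  = {β} ∪ {α,γ}
  {α,β,γ,ε}  = {β,ε} ∪ {α,γ}
  {α,β,γ,δ,ζ}  = {β} ∪ {α,γ,δ,ζ}
  — 11 sets.
Round 3: +3 →
  {ε}  = Ω∖{α,β,γ,δ,ζ}
  {δ,ζ}  = Ω∖{α,β,γ,ε}
  {δ,ε,ζ}  = Ω∖{α,β,γ}
  — 14 sets.
Round 4: 2 new —
  {α,γ,ε}  = {α,γ} ∪ {ε}
  {β,δ,ζ}  = {β} ∪ {δ,ζ}
  — 16 sets.
Round 5: closed — nothing new.

Hence σ(𝒢) has 16 members: { ∅, {β}, {ε}, {α,γ}, {β,ε}, {δ,ζ}, {α,β,γ}, {α,γ,ε}, {β,δ,ζ}, {δ,ε,ζ}, {α,β,γ,ε}, {α,γ,δ,ζ}, {β,δ,ε,ζ}, {α,β,γ,δ,ζ}, {α,γ,δ,ε,ζ}, Ω }.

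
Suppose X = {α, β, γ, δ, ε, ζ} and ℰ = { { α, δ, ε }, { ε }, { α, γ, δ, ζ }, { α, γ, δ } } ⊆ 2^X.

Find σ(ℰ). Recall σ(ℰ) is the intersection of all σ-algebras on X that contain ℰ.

σ(ℰ) = { {  }, { β }, { γ }, { ε }, { ζ }, { α, δ }, { β, γ }, { β, ε }, { β, ζ }, { γ, ε }, { γ, ζ }, { ε, ζ }, { α, β, δ }, { α, γ, δ }, { α, δ, ε }, { α, δ, ζ }, { β, γ, ε }, { β, γ, ζ }, { β, ε, ζ }, { γ, ε, ζ }, { α, β, γ, δ }, { α, β, δ, ε }, { α, β, δ, ζ }, { α, γ, δ, ε }, { α, γ, δ, ζ }, { α, δ, ε, ζ }, { β, γ, ε, ζ }, { α, β, γ, δ, ε }, { α, β, γ, δ, ζ }, { α, β, δ, ε, ζ }, { α, γ, δ, ε, ζ }, X }

Check:
Begin from { {  }, { ε }, { α, γ, δ }, { α, δ, ε }, { α, γ, δ, ζ }, X } (that is, ℰ plus ∅ and X).
Iteration 1: +6 →
  { β, ε }  = ᶜ of { α, γ, δ, ζ }
  { β, γ, ζ }  = ᶜ of { α, δ, ε }
  { β, ε, ζ }  = ᶜ of { α, γ, δ }
  { α, γ, δ, ε }  = { α, δ, ε } ∪ { α, γ, δ }
  { α, β, γ, δ, ζ }  = ᶜ of { ε }
  { α, γ, δ, ε, ζ }  = { α, δ, ε } ∪ { α, γ, δ, ζ }
  [12 total]
Iteration 2. New:
  { β }  = ᶜ of { α, γ, δ, ε, ζ }
  { β, ζ }  = ᶜ of { α, γ, δ, ε }
  { α, β, δ, ε }  = { α, δ, ε } ∪ { β, ε }
  { β, γ, ε, ζ }  = { β, ε } ∪ { β, γ, ζ }
  { α, β, γ, δ, ε }  = { β, ε } ∪ { α, γ, δ }
  { α, β, δ, ε, ζ }  = { α, δ, ε } ∪ { β, ε, ζ }
  [18 total]
Iteration 3 adds 5:
  { γ }  = ᶜ of { α, β, δ, ε, ζ }
  { ζ }  = ᶜ of { α, β, γ, δ, ε }
  { α, δ }  = ᶜ of { β, γ, ε, ζ }
  { γ, ζ }  = ᶜ of { α, β, δ, ε }
  { α, β, γ, δ }  = { α, γ, δ } ∪ { β }
  [23 total]
Iteration 4: 9 new —
  { β, γ }  = { β } ∪ { γ }
  { γ, ε }  = { ε } ∪ { γ }
  { ε, ζ }  = ᶜ of { α, β, γ, δ }
  { α, β, δ }  = { β } ∪ { α, δ }
  { α, δ, ζ }  = { ζ } ∪ { α, δ }
  { β, γ, ε }  = { β, ε } ∪ { γ }
  { γ, ε, ζ }  = { ε } ∪ { γ, ζ }
  { α, β, δ, ζ }  = { β, ζ } ∪ { α, δ }
  { α, δ, ε, ζ }  = { α, δ, ε } ∪ { ζ }
  [32 total]
Iteration 5: no new sets; the family is a σ-algebra.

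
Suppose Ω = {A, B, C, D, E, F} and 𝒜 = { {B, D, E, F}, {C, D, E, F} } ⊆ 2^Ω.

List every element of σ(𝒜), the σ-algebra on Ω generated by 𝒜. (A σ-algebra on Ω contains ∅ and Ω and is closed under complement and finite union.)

Answer: σ(𝒜) = { ∅, {A}, {B}, {C}, {A, B}, {A, C}, {B, C}, {A, B, C}, {D, E, F}, {A, D, E, F}, {B, D, E, F}, {C, D, E, F}, {A, B, D, E, F}, {A, C, D, E, F}, {B, C, D, E, F}, Ω }

Working:
Begin from { ∅, {B, D, E, F}, {C, D, E, F}, Ω } (that is, 𝒜 plus ∅ and Ω).
Pass 1: 3 new —
  {A, B}  = Ω∖{C, D, E, F}
  {A, C}  = Ω∖{B, D, E, F}
  {B, C, D, E, F}  = {B, D, E, F} ∪ {C, D, E, F}
  — 7 sets.
Pass 2 adds 4:
  {A}  = Ω∖{B, C, D, E, F}
  {A, B, C}  = {A, B} ∪ {A, C}
  {A, B, D, E, F}  = {B, D, E, F} ∪ {A, B}
  {A, C, D, E, F}  = {A, C} ∪ {C, D, E, F}
  — 11 sets.
Pass 3 (3 new):
  {B}  = Ω∖{A, C, D, E, F}
  {C}  = Ω∖{A, B, D, E, F}
  {D, E, F}  = Ω∖{A, B, C}
  — 14 sets.
Pass 4 adds 2:
  {B, C}  = {C} ∪ {B}
  {A, D, E, F}  = {D, E, F} ∪ {A}
  — 16 sets.
Pass 5: stable.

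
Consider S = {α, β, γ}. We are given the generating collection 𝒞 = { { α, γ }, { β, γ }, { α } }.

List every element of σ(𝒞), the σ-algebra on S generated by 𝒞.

Initial family (5 sets): { ∅, { α }, { α, γ }, { β, γ }, S }.
Pass 1 (1 new):
  { β }  = complement { α, γ }
  |family| = 6
Pass 2: 1 new —
  { α, β }  = { β } ∪ { α }
  |family| = 7
Pass 3: 1 new —
  { γ }  = complement { α, β }
  |family| = 8
Pass 4 adds nothing — fixpoint reached.

Therefore σ(𝒞) = { ∅, { α }, { β }, { γ }, { α, β }, { α, γ }, { β, γ }, S } (|σ(𝒞)| = 8).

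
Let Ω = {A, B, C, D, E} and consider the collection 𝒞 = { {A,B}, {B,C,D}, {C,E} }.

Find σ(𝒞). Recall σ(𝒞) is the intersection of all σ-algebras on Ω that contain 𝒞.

σ(𝒞) = { ∅, {A}, {B}, {C}, {D}, {E}, {A,B}, {A,C}, {A,D}, {A,E}, {B,C}, {B,D}, {B,E}, {C,D}, {C,E}, {D,E}, {A,B,C}, {A,B,D}, {A,B,E}, {A,C,D}, {A,C,E}, {A,D,E}, {B,C,D}, {B,C,E}, {B,D,E}, {C,D,E}, {A,B,C,D}, {A,B,C,E}, {A,B,D,E}, {A,C,D,E}, {B,C,D,E}, Ω }

Working:
Initial family (5 sets): { ∅, {A,B}, {C,E}, {B,C,D}, Ω }.
Round 1. New:
  {A,E}  = {B,C,D}ᶜ
  {A,B,D}  = {C,E}ᶜ
  {C,D,E}  = {A,B}ᶜ
  {A,B,C,D}  = {B,C,D} ∪ {A,B}
  {A,B,C,E}  = {A,B} ∪ {C,E}
  {B,C,D,E}  = {B,C,D} ∪ {C,E}
  [11 total]
Round 2: +7 →
  {A}  = {B,C,D,E}ᶜ
  {D}  = {A,B,C,E}ᶜ
  {E}  = {A,B,C,D}ᶜ
  {A,B,E}  = {A,B} ∪ {A,E}
  {A,C,E}  = {A,E} ∪ {C,E}
  {A,B,D,E}  = {A,B,D} ∪ {A,E}
  {A,C,D,E}  = {C,D,E} ∪ {A,E}
  [18 total]
Round 3 (7 new):
  {B}  = {A,C,D,E}ᶜ
  {C}  = {A,B,D,E}ᶜ
  {A,D}  = {D} ∪ {A}
  {B,D}  = {A,C,E}ᶜ
  {C,D}  = {A,B,E}ᶜ
  {D,E}  = {D} ∪ {E}
  {A,D,E}  = {A,E} ∪ {D}
  [25 total]
Round 4: +7 →
  {A,C}  = {C} ∪ {A}
  {B,C}  = {A,D,E}ᶜ
  {B,E}  = {B} ∪ {E}
  {A,B,C}  = {D,E}ᶜ
  {A,C,D}  = {C,D} ∪ {A,D}
  {B,C,E}  = {A,D}ᶜ
  {B,D,E}  = {B} ∪ {D,E}
  [32 total]
Round 5: closed — nothing new.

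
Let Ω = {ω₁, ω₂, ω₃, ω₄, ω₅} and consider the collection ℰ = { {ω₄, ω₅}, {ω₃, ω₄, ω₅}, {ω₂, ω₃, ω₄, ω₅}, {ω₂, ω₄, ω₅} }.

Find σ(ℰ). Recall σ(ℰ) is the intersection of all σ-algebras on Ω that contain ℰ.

Take S₀ = ℰ ∪ {∅, Ω} = { {}, {ω₄, ω₅}, {ω₂, ω₄, ω₅}, {ω₃, ω₄, ω₅}, {ω₂, ω₃, ω₄, ω₅}, Ω }.
Pass 1 (4 new):
  {ω₁}  = {ω₂, ω₃, ω₄, ω₅}ᶜ
  {ω₁, ω₂}  = {ω₃, ω₄, ω₅}ᶜ
  {ω₁, ω₃}  = {ω₂, ω₄, ω₅}ᶜ
  {ω₁, ω₂, ω₃}  = {ω₄, ω₅}ᶜ
  — 10 sets.
Pass 2: +3 →
  {ω₁, ω₄, ω₅}  = {ω₄, ω₅} ∪ {ω₁}
  {ω₁, ω₂, ω₄, ω₅}  = {ω₁, ω₂} ∪ {ω₄, ω₅}
  {ω₁, ω₃, ω₄, ω₅}  = {ω₃, ω₄, ω₅} ∪ {ω₁, ω₃}
  — 13 sets.
Pass 3: +3 →
  {ω₂}  = {ω₁, ω₃, ω₄, ω₅}ᶜ
  {ω₃}  = {ω₁, ω₂, ω₄, ω₅}ᶜ
  {ω₂, ω₃}  = {ω₁, ω₄, ω₅}ᶜ
  — 16 sets.
Pass 4: stable.

|σ(ℰ)| = 16.  σ(ℰ) = { {}, {ω₁}, {ω₂}, {ω₃}, {ω₁, ω₂}, {ω₁, ω₃}, {ω₂, ω₃}, {ω₄, ω₅}, {ω₁, ω₂, ω₃}, {ω₁, ω₄, ω₅}, {ω₂, ω₄, ω₅}, {ω₃, ω₄, ω₅}, {ω₁, ω₂, ω₄, ω₅}, {ω₁, ω₃, ω₄, ω₅}, {ω₂, ω₃, ω₄, ω₅}, Ω }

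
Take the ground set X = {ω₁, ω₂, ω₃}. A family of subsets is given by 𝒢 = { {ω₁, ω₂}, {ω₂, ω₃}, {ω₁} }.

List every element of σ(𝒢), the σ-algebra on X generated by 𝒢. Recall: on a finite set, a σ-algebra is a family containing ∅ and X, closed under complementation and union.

Initial family (5 sets): { {}, {ω₁}, {ω₁, ω₂}, {ω₂, ω₃}, X }.
Pass 1. New:
  {ω₃}  = ᶜ of {ω₁, ω₂}
  |family| = 6
Pass 2 adds 1:
  {ω₁, ω₃}  = {ω₃} ∪ {ω₁}
  |family| = 7
Pass 3 adds 1:
  {ω₂}  = ᶜ of {ω₁, ω₃}
  |family| = 8
Pass 4 adds nothing — fixpoint reached.

|σ(𝒢)| = 8.  σ(𝒢) = { {}, {ω₁}, {ω₂}, {ω₃}, {ω₁, ω₂}, {ω₁, ω₃}, {ω₂, ω₃}, X }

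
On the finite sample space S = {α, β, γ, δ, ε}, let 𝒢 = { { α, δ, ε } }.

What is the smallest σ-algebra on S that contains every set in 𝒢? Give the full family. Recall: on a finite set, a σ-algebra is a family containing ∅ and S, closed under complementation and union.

Answer: σ(𝒢) = { ∅, { β, γ }, { α, δ, ε }, S }

Working:
Take S₀ = 𝒢 ∪ {∅, S} = { ∅, { α, δ, ε }, S }.
Round 1 (1 new):
  { β, γ }  = S∖{ α, δ, ε }
  — 4 sets.
Round 2: already closed under ᶜ and ∪.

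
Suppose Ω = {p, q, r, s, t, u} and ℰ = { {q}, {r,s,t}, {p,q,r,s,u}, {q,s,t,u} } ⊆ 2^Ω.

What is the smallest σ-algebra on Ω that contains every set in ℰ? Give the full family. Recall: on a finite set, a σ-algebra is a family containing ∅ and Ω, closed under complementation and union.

|σ(ℰ)| = 64.  σ(ℰ) = { {}, {p}, {q}, {r}, {s}, {t}, {u}, {p,q}, {p,r}, {p,s}, {p,t}, {p,u}, {q,r}, {q,s}, {q,t}, {q,u}, {r,s}, {r,t}, {r,u}, {s,t}, {s,u}, {t,u}, {p,q,r}, {p,q,s}, {p,q,t}, {p,q,u}, {p,r,s}, {p,r,t}, {p,r,u}, {p,s,t}, {p,s,u}, {p,t,u}, {q,r,s}, {q,r,t}, {q,r,u}, {q,s,t}, {q,s,u}, {q,t,u}, {r,s,t}, {r,s,u}, {r,t,u}, {s,t,u}, {p,q,r,s}, {p,q,r,t}, {p,q,r,u}, {p,q,s,t}, {p,q,s,u}, {p,q,t,u}, {p,r,s,t}, {p,r,s,u}, {p,r,t,u}, {p,s,t,u}, {q,r,s,t}, {q,r,s,u}, {q,r,t,u}, {q,s,t,u}, {r,s,t,u}, {p,q,r,s,t}, {p,q,r,s,u}, {p,q,r,t,u}, {p,q,s,t,u}, {p,r,s,t,u}, {q,r,s,t,u}, Ω }

Check:
Begin from { {}, {q}, {r,s,t}, {q,s,t,u}, {p,q,r,s,u}, Ω } (that is, ℰ plus ∅ and Ω).
Step 1: 6 new —
  {t}  = ᶜ of {p,q,r,s,u}
  {p,r}  = ᶜ of {q,s,t,u}
  {p,q,u}  = ᶜ of {r,s,t}
  {q,r,s,t}  = {r,s,t} ∪ {q}
  {p,r,s,t,u}  = ᶜ of {q}
  {q,r,s,t,u}  = {r,s,t} ∪ {q,s,t,u}
  [12 total]
Step 2 (10 new):
  {p}  = ᶜ of {q,r,s,t,u}
  {p,u}  = ᶜ of {q,r,s,t}
  {q,t}  = {q} ∪ {t}
  {p,q,r}  = {q} ∪ {p,r}
  {p,r,t}  = {t} ∪ {p,r}
  {p,q,r,u}  = {p,r} ∪ {p,q,u}
  {p,q,t,u}  = {t} ∪ {p,q,u}
  {p,r,s,t}  = {r,s,t} ∪ {p,r}
  {p,q,r,s,t}  = {q,r,s,t} ∪ {p,r}
  {p,q,s,t,u}  = {q,s,t,u} ∪ {p,q,u}
  [22 total]
Step 3: +16 →
  {r}  = ᶜ of {p,q,s,t,u}
  {u}  = ᶜ of {p,q,r,s,t}
  {p,q}  = {q} ∪ {p}
  {p,t}  = {t} ∪ {p}
  {q,u}  = ᶜ of {p,r,s,t}
  {r,s}  = ᶜ of {p,q,t,u}
  {s,t}  = ᶜ of {p,q,r,u}
  {p,q,t}  = {q,t} ∪ {p}
  {p,r,u}  = {p,u} ∪ {p,r}
  {p,t,u}  = {p,u} ∪ {t}
  {q,s,u}  = ᶜ of {p,r,t}
  {s,t,u}  = ᶜ of {p,q,r}
  {p,q,r,t}  = {q,t} ∪ {p,r,t}
  {p,r,s,u}  = ᶜ of {q,t}
  {p,r,t,u}  = {p,u} ∪ {p,r,t}
  {p,q,r,t,u}  = {q,t} ∪ {p,q,r,u}
  [38 total]
Step 4 adds 21:
  {s}  = ᶜ of {p,q,r,t,u}
  {q,r}  = {q} ∪ {r}
  {q,s}  = ᶜ of {p,r,t,u}
  {r,t}  = {r} ∪ {t}
  {r,u}  = {r} ∪ {u}
  {s,u}  = ᶜ of {p,q,r,t}
  {t,u}  = {u} ∪ {t}
  {p,r,s}  = {r,s} ∪ {p,r}
  {p,s,t}  = {s,t} ∪ {p}
  {q,r,s}  = ᶜ of {p,t,u}
  {q,r,t}  = {r} ∪ {q,t}
  {q,r,u}  = {q,u} ∪ {r}
  {q,s,t}  = ᶜ of {p,r,u}
  {q,t,u}  = {q,u} ∪ {q,t}
  {r,s,u}  = ᶜ of {p,q,t}
  {p,q,r,s}  = {r,s} ∪ {p,q,r}
  {p,q,s,t}  = {s,t} ∪ {p,q}
  {p,q,s,u}  = {q,s,u} ∪ {p,u}
  {p,s,t,u}  = {p,u} ∪ {s,t}
  {q,r,s,u}  = ᶜ of {p,t}
  {r,s,t,u}  = ᶜ of {p,q}
  [59 total]
Step 5: +5 →
  {p,s}  = {s} ∪ {p}
  {p,q,s}  = {q,s} ∪ {p,q}
  {p,s,u}  = ᶜ of {q,r,t}
  {r,t,u}  = {t,u} ∪ {r,t}
  {q,r,t,u}  = {q,t} ∪ {q,r,u}
  [64 total]
Step 6: no new sets; the family is a σ-algebra.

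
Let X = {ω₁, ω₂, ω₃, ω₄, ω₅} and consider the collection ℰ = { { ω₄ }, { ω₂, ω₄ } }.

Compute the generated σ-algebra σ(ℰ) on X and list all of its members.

Begin from { {}, { ω₄ }, { ω₂, ω₄ }, X } (that is, ℰ plus ∅ and X).
Round 1: 2 new —
  { ω₁, ω₃, ω₅ }  = complement { ω₂, ω₄ }
  { ω₁, ω₂, ω₃, ω₅ }  = complement { ω₄ }
Round 2: 1 new —
  { ω₁, ω₃, ω₄, ω₅ }  = { ω₄ } ∪ { ω₁, ω₃, ω₅ }
Round 3: +1 →
  { ω₂ }  = complement { ω₁, ω₃, ω₄, ω₅ }
Round 4: closed — nothing new.

σ(ℰ) = { {}, { ω₂ }, { ω₄ }, { ω₂, ω₄ }, { ω₁, ω₃, ω₅ }, { ω₁, ω₂, ω₃, ω₅ }, { ω₁, ω₃, ω₄, ω₅ }, X }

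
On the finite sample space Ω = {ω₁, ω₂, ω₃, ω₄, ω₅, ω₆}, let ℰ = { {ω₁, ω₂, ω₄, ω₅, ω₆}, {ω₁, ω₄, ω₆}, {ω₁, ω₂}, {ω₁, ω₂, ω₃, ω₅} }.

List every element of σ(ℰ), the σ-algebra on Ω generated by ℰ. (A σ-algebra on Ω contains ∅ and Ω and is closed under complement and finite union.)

σ(ℰ) (32 sets): { {}, {ω₁}, {ω₂}, {ω₃}, {ω₅}, {ω₁, ω₂}, {ω₁, ω₃}, {ω₁, ω₅}, {ω₂, ω₃}, {ω₂, ω₅}, {ω₃, ω₅}, {ω₄, ω₆}, {ω₁, ω₂, ω₃}, {ω₁, ω₂, ω₅}, {ω₁, ω₃, ω₅}, {ω₁, ω₄, ω₆}, {ω₂, ω₃, ω₅}, {ω₂, ω₄, ω₆}, {ω₃, ω₄, ω₆}, {ω₄, ω₅, ω₆}, {ω₁, ω₂, ω₃, ω₅}, {ω₁, ω₂, ω₄, ω₆}, {ω₁, ω₃, ω₄, ω₆}, {ω₁, ω₄, ω₅, ω₆}, {ω₂, ω₃, ω₄, ω₆}, {ω₂, ω₄, ω₅, ω₆}, {ω₃, ω₄, ω₅, ω₆}, {ω₁, ω₂, ω₃, ω₄, ω₆}, {ω₁, ω₂, ω₄, ω₅, ω₆}, {ω₁, ω₃, ω₄, ω₅, ω₆}, {ω₂, ω₃, ω₄, ω₅, ω₆}, Ω }

Derivation:
Begin from { {}, {ω₁, ω₂}, {ω₁, ω₄, ω₆}, {ω₁, ω₂, ω₃, ω₅}, {ω₁, ω₂, ω₄, ω₅, ω₆}, Ω } (that is, ℰ plus ∅ and Ω).
Step 1: 5 new —
  {ω₃}  = complement {ω₁, ω₂, ω₄, ω₅, ω₆}
  {ω₄, ω₆}  = complement {ω₁, ω₂, ω₃, ω₅}
  {ω₂, ω₃, ω₅}  = complement {ω₁, ω₄, ω₆}
  {ω₁, ω₂, ω₄, ω₆}  = {ω₁, ω₂} ∪ {ω₁, ω₄, ω₆}
  {ω₃, ω₄, ω₅, ω₆}  = complement {ω₁, ω₂}
  — 11 sets.
Step 2 adds 7:
  {ω₃, ω₅}  = complement {ω₁, ω₂, ω₄, ω₆}
  {ω₁, ω₂, ω₃}  = {ω₁, ω₂} ∪ {ω₃}
  {ω₃, ω₄, ω₆}  = {ω₃} ∪ {ω₄, ω₆}
  {ω₁, ω₃, ω₄, ω₆}  = {ω₁, ω₄, ω₆} ∪ {ω₃}
  {ω₁, ω₂, ω₃, ω₄, ω₆}  = {ω₁, ω₂, ω₄, ω₆} ∪ {ω₃}
  {ω₁, ω₃, ω₄, ω₅, ω₆}  = {ω₃, ω₄, ω₅, ω₆} ∪ {ω₁, ω₄, ω₆}
  {ω₂, ω₃, ω₄, ω₅, ω₆}  = {ω₃, ω₄, ω₅, ω₆} ∪ {ω₂, ω₃, ω₅}
  — 18 sets.
Step 3: 6 new —
  {ω₁}  = complement {ω₂, ω₃, ω₄, ω₅, ω₆}
  {ω₂}  = complement {ω₁, ω₃, ω₄, ω₅, ω₆}
  {ω₅}  = complement {ω₁, ω₂, ω₃, ω₄, ω₆}
  {ω₂, ω₅}  = complement {ω₁, ω₃, ω₄, ω₆}
  {ω₁, ω₂, ω₅}  = complement {ω₃, ω₄, ω₆}
  {ω₄, ω₅, ω₆}  = complement {ω₁, ω₂, ω₃}
  — 24 sets.
Step 4. New:
  {ω₁, ω₃}  = {ω₃} ∪ {ω₁}
  {ω₁, ω₅}  = {ω₅} ∪ {ω₁}
  {ω₂, ω₃}  = {ω₂} ∪ {ω₃}
  {ω₁, ω₃, ω₅}  = {ω₃, ω₅} ∪ {ω₁}
  {ω₂, ω₄, ω₆}  = {ω₂} ∪ {ω₄, ω₆}
  {ω₁, ω₄, ω₅, ω₆}  = {ω₁, ω₄, ω₆} ∪ {ω₅}
  {ω₂, ω₃, ω₄, ω₆}  = {ω₂} ∪ {ω₃, ω₄, ω₆}
  {ω₂, ω₄, ω₅, ω₆}  = {ω₂, ω₅} ∪ {ω₄, ω₆}
  — 32 sets.
Step 5 adds nothing — fixpoint reached.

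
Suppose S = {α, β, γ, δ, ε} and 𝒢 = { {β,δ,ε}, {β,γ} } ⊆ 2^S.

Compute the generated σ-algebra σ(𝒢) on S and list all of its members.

Start: 𝒢 ∪ {∅, S} = { {}, {β,γ}, {β,δ,ε}, S }.
Iteration 1 adds 3:
  {α,γ}  = S∖{β,δ,ε}
  {α,δ,ε}  = S∖{β,γ}
  {β,γ,δ,ε}  = {β,γ} ∪ {β,δ,ε}
  [7 total]
Iteration 2. New:
  {α}  = S∖{β,γ,δ,ε}
  {α,β,γ}  = {β,γ} ∪ {α,γ}
  {α,β,δ,ε}  = {α,δ,ε} ∪ {β,δ,ε}
  {α,γ,δ,ε}  = {α,δ,ε} ∪ {α,γ}
  [11 total]
Iteration 3 (3 new):
  {β}  = S∖{α,γ,δ,ε}
  {γ}  = S∖{α,β,δ,ε}
  {δ,ε}  = S∖{α,β,γ}
  [14 total]
Iteration 4: 2 new —
  {α,β}  = {β} ∪ {α}
  {γ,δ,ε}  = {δ,ε} ∪ {γ}
  [16 total]
Iteration 5: no new sets; the family is a σ-algebra.

σ(𝒢) = { {}, {α}, {β}, {γ}, {α,β}, {α,γ}, {β,γ}, {δ,ε}, {α,β,γ}, {α,δ,ε}, {β,δ,ε}, {γ,δ,ε}, {α,β,δ,ε}, {α,γ,δ,ε}, {β,γ,δ,ε}, S }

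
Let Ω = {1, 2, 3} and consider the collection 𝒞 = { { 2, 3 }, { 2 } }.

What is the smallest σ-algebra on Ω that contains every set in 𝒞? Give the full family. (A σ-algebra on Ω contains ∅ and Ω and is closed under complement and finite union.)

|σ(𝒞)| = 8.  σ(𝒞) = { ∅, { 1 }, { 2 }, { 3 }, { 1, 2 }, { 1, 3 }, { 2, 3 }, Ω }

Trace:
Take S₀ = 𝒞 ∪ {∅, Ω} = { ∅, { 2 }, { 2, 3 }, Ω }.
Round 1. New:
  { 1 }  = Ω∖{ 2, 3 }
  { 1, 3 }  = Ω∖{ 2 }
  — 6 sets.
Round 2: 1 new —
  { 1, 2 }  = { 2 } ∪ { 1 }
  — 7 sets.
Round 3 (1 new):
  { 3 }  = Ω∖{ 1, 2 }
  — 8 sets.
Round 4: stable.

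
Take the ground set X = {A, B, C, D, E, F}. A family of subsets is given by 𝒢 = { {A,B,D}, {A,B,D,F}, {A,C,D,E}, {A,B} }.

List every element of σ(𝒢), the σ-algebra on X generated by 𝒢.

Start: 𝒢 ∪ {∅, X} = { {}, {A,B}, {A,B,D}, {A,B,D,F}, {A,C,D,E}, X }.
Pass 1 adds 5:
  {B,F}  = {A,C,D,E}ᶜ
  {C,E}  = {A,B,D,F}ᶜ
  {C,E,F}  = {A,B,D}ᶜ
  {C,D,E,F}  = {A,B}ᶜ
  {A,B,C,D,E}  = {A,C,D,E} ∪ {A,B}
  — 11 sets.
Pass 2 (7 new):
  {F}  = {A,B,C,D,E}ᶜ
  {A,B,F}  = {A,B} ∪ {B,F}
  {A,B,C,E}  = {A,B} ∪ {C,E}
  {B,C,E,F}  = {B,F} ∪ {C,E,F}
  {A,B,C,E,F}  = {A,B} ∪ {C,E,F}
  {A,C,D,E,F}  = {C,D,E,F} ∪ {A,C,D,E}
  {B,C,D,E,F}  = {C,D,E,F} ∪ {B,F}
  — 18 sets.
Pass 3 (6 new):
  {A}  = {B,C,D,E,F}ᶜ
  {B}  = {A,C,D,E,F}ᶜ
  {D}  = {A,B,C,E,F}ᶜ
  {A,D}  = {B,C,E,F}ᶜ
  {D,F}  = {A,B,C,E}ᶜ
  {C,D,E}  = {A,B,F}ᶜ
  — 24 sets.
Pass 4. New:
  {A,F}  = {A} ∪ {F}
  {B,D}  = {B} ∪ {D}
  {A,C,E}  = {A} ∪ {C,E}
  {A,D,F}  = {A} ∪ {D,F}
  {B,C,E}  = {B} ∪ {C,E}
  {B,D,F}  = {B} ∪ {D,F}
  {A,C,E,F}  = {A} ∪ {C,E,F}
  {B,C,D,E}  = {C,D,E} ∪ {B}
  — 32 sets.
Pass 5 adds nothing — fixpoint reached.

σ(𝒢) = { {}, {A}, {B}, {D}, {F}, {A,B}, {A,D}, {A,F}, {B,D}, {B,F}, {C,E}, {D,F}, {A,B,D}, {A,B,F}, {A,C,E}, {A,D,F}, {B,C,E}, {B,D,F}, {C,D,E}, {C,E,F}, {A,B,C,E}, {A,B,D,F}, {A,C,D,E}, {A,C,E,F}, {B,C,D,E}, {B,C,E,F}, {C,D,E,F}, {A,B,C,D,E}, {A,B,C,E,F}, {A,C,D,E,F}, {B,C,D,E,F}, X }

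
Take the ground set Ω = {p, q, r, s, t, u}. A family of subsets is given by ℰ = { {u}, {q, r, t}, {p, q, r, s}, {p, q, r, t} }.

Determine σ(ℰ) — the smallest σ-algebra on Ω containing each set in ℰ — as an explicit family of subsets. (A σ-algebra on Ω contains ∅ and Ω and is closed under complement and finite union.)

Answer: σ(ℰ) = { ∅, {p}, {s}, {t}, {u}, {p, s}, {p, t}, {p, u}, {q, r}, {s, t}, {s, u}, {t, u}, {p, q, r}, {p, s, t}, {p, s, u}, {p, t, u}, {q, r, s}, {q, r, t}, {q, r, u}, {s, t, u}, {p, q, r, s}, {p, q, r, t}, {p, q, r, u}, {p, s, t, u}, {q, r, s, t}, {q, r, s, u}, {q, r, t, u}, {p, q, r, s, t}, {p, q, r, s, u}, {p, q, r, t, u}, {q, r, s, t, u}, Ω }

Working:
Take S₀ = ℰ ∪ {∅, Ω} = { ∅, {u}, {q, r, t}, {p, q, r, s}, {p, q, r, t}, Ω }.
Iteration 1: 7 new —
  {s, u}  = {p, q, r, t}ᶜ
  {t, u}  = {p, q, r, s}ᶜ
  {p, s, u}  = {q, r, t}ᶜ
  {q, r, t, u}  = {q, r, t} ∪ {u}
  {p, q, r, s, t}  = {u}ᶜ
  {p, q, r, s, u}  = {p, q, r, s} ∪ {u}
  {p, q, r, t, u}  = {p, q, r, t} ∪ {u}
Iteration 2. New:
  {s}  = {p, q, r, t, u}ᶜ
  {t}  = {p, q, r, s, u}ᶜ
  {p, s}  = {q, r, t, u}ᶜ
  {s, t, u}  = {t, u} ∪ {s, u}
  {p, s, t, u}  = {t, u} ∪ {p, s, u}
  {q, r, s, t, u}  = {q, r, t} ∪ {s, u}
Iteration 3 (6 new):
  {p}  = {q, r, s, t, u}ᶜ
  {q, r}  = {p, s, t, u}ᶜ
  {s, t}  = {t} ∪ {s}
  {p, q, r}  = {s, t, u}ᶜ
  {p, s, t}  = {p, s} ∪ {t}
  {q, r, s, t}  = {q, r, t} ∪ {s}
Iteration 4 adds 7:
  {p, t}  = {p} ∪ {t}
  {p, u}  = {q, r, s, t}ᶜ
  {p, t, u}  = {t, u} ∪ {p}
  {q, r, s}  = {q, r} ∪ {s}
  {q, r, u}  = {p, s, t}ᶜ
  {p, q, r, u}  = {s, t}ᶜ
  {q, r, s, u}  = {q, r} ∪ {s, u}
Iteration 5: already closed under ᶜ and ∪.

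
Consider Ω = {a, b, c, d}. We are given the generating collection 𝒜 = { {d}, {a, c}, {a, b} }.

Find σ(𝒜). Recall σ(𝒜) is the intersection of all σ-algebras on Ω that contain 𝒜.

σ(𝒜) = { {}, {a}, {b}, {c}, {d}, {a, b}, {a, c}, {a, d}, {b, c}, {b, d}, {c, d}, {a, b, c}, {a, b, d}, {a, c, d}, {b, c, d}, Ω }

Working:
Take S₀ = 𝒜 ∪ {∅, Ω} = { {}, {d}, {a, b}, {a, c}, Ω }.
Step 1. New:
  {b, d}  = {a, c}ᶜ
  {c, d}  = {a, b}ᶜ
  {a, b, c}  = {d}ᶜ
  {a, b, d}  = {a, b} ∪ {d}
  {a, c, d}  = {a, c} ∪ {d}
  — 10 sets.
Step 2 (3 new):
  {b}  = {a, c, d}ᶜ
  {c}  = {a, b, d}ᶜ
  {b, c, d}  = {c, d} ∪ {b, d}
  — 13 sets.
Step 3 adds 2:
  {a}  = {b, c, d}ᶜ
  {b, c}  = {c} ∪ {b}
  — 15 sets.
Step 4: +1 →
  {a, d}  = {b, c}ᶜ
  — 16 sets.
After Step 5 the family is unchanged; done.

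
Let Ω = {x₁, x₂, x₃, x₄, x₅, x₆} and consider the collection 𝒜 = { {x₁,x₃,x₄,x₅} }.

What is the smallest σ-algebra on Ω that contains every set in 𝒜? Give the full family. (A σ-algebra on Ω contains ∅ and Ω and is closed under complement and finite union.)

Start: 𝒜 ∪ {∅, Ω} = { {}, {x₁,x₃,x₄,x₅}, Ω }.
Iteration 1: 1 new —
  {x₂,x₆}  = complement {x₁,x₃,x₄,x₅}
Iteration 2: closed — nothing new.

Therefore σ(𝒜) = { {}, {x₂,x₆}, {x₁,x₃,x₄,x₅}, Ω } (|σ(𝒜)| = 4).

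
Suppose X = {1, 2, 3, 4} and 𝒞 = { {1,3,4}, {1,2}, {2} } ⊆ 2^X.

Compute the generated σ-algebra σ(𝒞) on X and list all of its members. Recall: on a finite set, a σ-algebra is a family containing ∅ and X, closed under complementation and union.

|σ(𝒞)| = 8.  σ(𝒞) = { {}, {1}, {2}, {1,2}, {3,4}, {1,3,4}, {2,3,4}, X }

Working:
Begin from { {}, {2}, {1,2}, {1,3,4}, X } (that is, 𝒞 plus ∅ and X).
Pass 1: +1 →
  {3,4}  = X∖{1,2}
  — 6 sets.
Pass 2. New:
  {2,3,4}  = {2} ∪ {3,4}
  — 7 sets.
Pass 3: +1 →
  {1}  = X∖{2,3,4}
  — 8 sets.
Pass 4: stable.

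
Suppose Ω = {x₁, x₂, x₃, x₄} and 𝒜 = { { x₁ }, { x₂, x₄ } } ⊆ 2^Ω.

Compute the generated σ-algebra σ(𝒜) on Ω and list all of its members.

Answer: σ(𝒜) = { {  }, { x₁ }, { x₃ }, { x₁, x₃ }, { x₂, x₄ }, { x₁, x₂, x₄ }, { x₂, x₃, x₄ }, Ω }

Working:
Initial family (4 sets): { {  }, { x₁ }, { x₂, x₄ }, Ω }.
Pass 1: +3 →
  { x₁, x₃ }  = Ω∖{ x₂, x₄ }
  { x₁, x₂, x₄ }  = { x₂, x₄ } ∪ { x₁ }
  { x₂, x₃, x₄ }  = Ω∖{ x₁ }
  (now 7)
Pass 2: +1 →
  { x₃ }  = Ω∖{ x₁, x₂, x₄ }
  (now 8)
Pass 3: closed — nothing new.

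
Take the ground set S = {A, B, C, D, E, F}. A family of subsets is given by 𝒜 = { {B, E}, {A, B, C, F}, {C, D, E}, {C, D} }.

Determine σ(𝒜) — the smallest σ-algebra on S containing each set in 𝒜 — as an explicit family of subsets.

σ(𝒜) (32 sets): { ∅, {B}, {C}, {D}, {E}, {A, F}, {B, C}, {B, D}, {B, E}, {C, D}, {C, E}, {D, E}, {A, B, F}, {A, C, F}, {A, D, F}, {A, E, F}, {B, C, D}, {B, C, E}, {B, D, E}, {C, D, E}, {A, B, C, F}, {A, B, D, F}, {A, B, E, F}, {A, C, D, F}, {A, C, E, F}, {A, D, E, F}, {B, C, D, E}, {A, B, C, D, F}, {A, B, C, E, F}, {A, B, D, E, F}, {A, C, D, E, F}, S }

Trace:
Begin from { ∅, {B, E}, {C, D}, {C, D, E}, {A, B, C, F}, S } (that is, 𝒜 plus ∅ and S).
Step 1 adds 7:
  {D, E}  = {A, B, C, F}ᶜ
  {A, B, F}  = {C, D, E}ᶜ
  {A, B, E, F}  = {C, D}ᶜ
  {A, C, D, F}  = {B, E}ᶜ
  {B, C, D, E}  = {B, E} ∪ {C, D, E}
  {A, B, C, D, F}  = {C, D} ∪ {A, B, C, F}
  {A, B, C, E, F}  = {B, E} ∪ {A, B, C, F}
  (now 13)
Step 2 adds 6:
  {D}  = {A, B, C, E, F}ᶜ
  {E}  = {A, B, C, D, F}ᶜ
  {A, F}  = {B, C, D, E}ᶜ
  {B, D, E}  = {B, E} ∪ {D, E}
  {A, B, D, E, F}  = {D, E} ∪ {A, B, F}
  {A, C, D, E, F}  = {C, D, E} ∪ {A, C, D, F}
  (now 19)
Step 3: 7 new —
  {B}  = {A, C, D, E, F}ᶜ
  {C}  = {A, B, D, E, F}ᶜ
  {A, C, F}  = {B, D, E}ᶜ
  {A, D, F}  = {A, F} ∪ {D}
  {A, E, F}  = {A, F} ∪ {E}
  {A, B, D, F}  = {D} ∪ {A, B, F}
  {A, D, E, F}  = {A, F} ∪ {D, E}
  (now 26)
Step 4: +6 →
  {B, C}  = {A, D, E, F}ᶜ
  {B, D}  = {B} ∪ {D}
  {C, E}  = {A, B, D, F}ᶜ
  {B, C, D}  = {A, E, F}ᶜ
  {B, C, E}  = {A, D, F}ᶜ
  {A, C, E, F}  = {A, C, F} ∪ {E}
  (now 32)
Step 5: stable.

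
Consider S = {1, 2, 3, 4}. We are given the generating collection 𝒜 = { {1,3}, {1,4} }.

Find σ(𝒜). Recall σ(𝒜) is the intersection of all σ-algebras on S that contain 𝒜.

σ(𝒜) = { {}, {1}, {2}, {3}, {4}, {1,2}, {1,3}, {1,4}, {2,3}, {2,4}, {3,4}, {1,2,3}, {1,2,4}, {1,3,4}, {2,3,4}, S }

Check:
Initial family (4 sets): { {}, {1,3}, {1,4}, S }.
Round 1: +3 →
  {2,3}  = {1,4}ᶜ
  {2,4}  = {1,3}ᶜ
  {1,3,4}  = {1,3} ∪ {1,4}
  [7 total]
Round 2 (4 new):
  {2}  = {1,3,4}ᶜ
  {1,2,3}  = {2,3} ∪ {1,3}
  {1,2,4}  = {1,4} ∪ {2,4}
  {2,3,4}  = {2,3} ∪ {2,4}
  [11 total]
Round 3. New:
  {1}  = {2,3,4}ᶜ
  {3}  = {1,2,4}ᶜ
  {4}  = {1,2,3}ᶜ
  [14 total]
Round 4: 2 new —
  {1,2}  = {2} ∪ {1}
  {3,4}  = {3} ∪ {4}
  [16 total]
Round 5: stable.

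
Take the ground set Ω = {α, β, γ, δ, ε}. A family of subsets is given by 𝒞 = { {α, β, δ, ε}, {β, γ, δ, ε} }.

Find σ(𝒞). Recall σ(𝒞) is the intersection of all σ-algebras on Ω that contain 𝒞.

σ(𝒞) = { {}, {α}, {γ}, {α, γ}, {β, δ, ε}, {α, β, δ, ε}, {β, γ, δ, ε}, Ω }

Trace:
Initial family (4 sets): { {}, {α, β, δ, ε}, {β, γ, δ, ε}, Ω }.
Pass 1 (2 new):
  {α}  = Ω∖{β, γ, δ, ε}
  {γ}  = Ω∖{α, β, δ, ε}
  |family| = 6
Pass 2 (1 new):
  {α, γ}  = {γ} ∪ {α}
  |family| = 7
Pass 3 (1 new):
  {β, δ, ε}  = Ω∖{α, γ}
  |family| = 8
Pass 4: stable.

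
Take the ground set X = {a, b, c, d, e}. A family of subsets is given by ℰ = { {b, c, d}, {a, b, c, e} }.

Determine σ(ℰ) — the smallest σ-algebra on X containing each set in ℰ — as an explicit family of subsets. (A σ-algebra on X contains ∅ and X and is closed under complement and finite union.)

Seed the family with ℰ together with ∅ and X: { {}, {b, c, d}, {a, b, c, e}, X }.
Round 1: 2 new —
  {d}  = X∖{a, b, c, e}
  {a, e}  = X∖{b, c, d}
  — 6 sets.
Round 2: 1 new —
  {a, d, e}  = {a, e} ∪ {d}
  — 7 sets.
Round 3 adds 1:
  {b, c}  = X∖{a, d, e}
  — 8 sets.
Round 4: stable.

σ(ℰ) = { {}, {d}, {a, e}, {b, c}, {a, d, e}, {b, c, d}, {a, b, c, e}, X }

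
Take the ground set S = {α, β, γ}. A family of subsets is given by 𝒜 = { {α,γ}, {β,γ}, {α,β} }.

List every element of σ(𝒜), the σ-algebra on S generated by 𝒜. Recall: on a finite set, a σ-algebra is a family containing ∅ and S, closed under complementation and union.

σ(𝒜) (8 sets): { ∅, {α}, {β}, {γ}, {α,β}, {α,γ}, {β,γ}, S }

Check:
Start: 𝒜 ∪ {∅, S} = { ∅, {α,β}, {α,γ}, {β,γ}, S }.
Round 1: +3 →
  {α}  = complement {β,γ}
  {β}  = complement {α,γ}
  {γ}  = complement {α,β}
  (now 8)
Round 2: closed — nothing new.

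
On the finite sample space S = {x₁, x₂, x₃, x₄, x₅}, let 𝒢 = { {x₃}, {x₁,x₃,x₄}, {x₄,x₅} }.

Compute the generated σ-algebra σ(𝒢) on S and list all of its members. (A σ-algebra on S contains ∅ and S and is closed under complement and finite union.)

|σ(𝒢)| = 32.  σ(𝒢) = { {}, {x₁}, {x₂}, {x₃}, {x₄}, {x₅}, {x₁,x₂}, {x₁,x₃}, {x₁,x₄}, {x₁,x₅}, {x₂,x₃}, {x₂,x₄}, {x₂,x₅}, {x₃,x₄}, {x₃,x₅}, {x₄,x₅}, {x₁,x₂,x₃}, {x₁,x₂,x₄}, {x₁,x₂,x₅}, {x₁,x₃,x₄}, {x₁,x₃,x₅}, {x₁,x₄,x₅}, {x₂,x₃,x₄}, {x₂,x₃,x₅}, {x₂,x₄,x₅}, {x₃,x₄,x₅}, {x₁,x₂,x₃,x₄}, {x₁,x₂,x₃,x₅}, {x₁,x₂,x₄,x₅}, {x₁,x₃,x₄,x₅}, {x₂,x₃,x₄,x₅}, S }

Derivation:
Seed the family with 𝒢 together with ∅ and S: { {}, {x₃}, {x₄,x₅}, {x₁,x₃,x₄}, S }.
Iteration 1: +5 →
  {x₂,x₅}  = complement {x₁,x₃,x₄}
  {x₁,x₂,x₃}  = complement {x₄,x₅}
  {x₃,x₄,x₅}  = {x₄,x₅} ∪ {x₃}
  {x₁,x₂,x₄,x₅}  = complement {x₃}
  {x₁,x₃,x₄,x₅}  = {x₄,x₅} ∪ {x₁,x₃,x₄}
  |family| = 10
Iteration 2. New:
  {x₂}  = complement {x₁,x₃,x₄,x₅}
  {x₁,x₂}  = complement {x₃,x₄,x₅}
  {x₂,x₃,x₅}  = {x₂,x₅} ∪ {x₃}
  {x₂,x₄,x₅}  = {x₂,x₅} ∪ {x₄,x₅}
  {x₁,x₂,x₃,x₄}  = {x₁,x₂,x₃} ∪ {x₁,x₃,x₄}
  {x₁,x₂,x₃,x₅}  = {x₂,x₅} ∪ {x₁,x₂,x₃}
  {x₂,x₃,x₄,x₅}  = {x₂,x₅} ∪ {x₃,x₄,x₅}
  |family| = 17
Iteration 3: 7 new —
  {x₁}  = complement {x₂,x₃,x₄,x₅}
  {x₄}  = complement {x₁,x₂,x₃,x₅}
  {x₅}  = complement {x₁,x₂,x₃,x₄}
  {x₁,x₃}  = complement {x₂,x₄,x₅}
  {x₁,x₄}  = complement {x₂,x₃,x₅}
  {x₂,x₃}  = {x₃} ∪ {x₂}
  {x₁,x₂,x₅}  = {x₂,x₅} ∪ {x₁,x₂}
  |family| = 24
Iteration 4 adds 8:
  {x₁,x₅}  = {x₅} ∪ {x₁}
  {x₂,x₄}  = {x₂} ∪ {x₄}
  {x₃,x₄}  = complement {x₁,x₂,x₅}
  {x₃,x₅}  = {x₅} ∪ {x₃}
  {x₁,x₂,x₄}  = {x₁,x₂} ∪ {x₁,x₄}
  {x₁,x₃,x₅}  = {x₅} ∪ {x₁,x₃}
  {x₁,x₄,x₅}  = complement {x₂,x₃}
  {x₂,x₃,x₄}  = {x₂,x₃} ∪ {x₄}
  |family| = 32
Iteration 5: no new sets; the family is a σ-algebra.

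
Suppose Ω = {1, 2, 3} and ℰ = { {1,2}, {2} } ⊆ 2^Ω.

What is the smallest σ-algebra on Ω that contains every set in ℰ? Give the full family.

Seed the family with ℰ together with ∅ and Ω: { {}, {2}, {1,2}, Ω }.
Pass 1. New:
  {3}  = {1,2}ᶜ
  {1,3}  = {2}ᶜ
Pass 2 adds 1:
  {2,3}  = {3} ∪ {2}
Pass 3: +1 →
  {1}  = {2,3}ᶜ
Pass 4 adds nothing — fixpoint reached.

σ(ℰ) = { {}, {1}, {2}, {3}, {1,2}, {1,3}, {2,3}, Ω }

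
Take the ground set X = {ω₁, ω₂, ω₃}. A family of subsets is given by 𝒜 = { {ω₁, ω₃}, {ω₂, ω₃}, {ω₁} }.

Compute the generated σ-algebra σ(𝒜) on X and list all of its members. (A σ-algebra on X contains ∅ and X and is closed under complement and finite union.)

Initial family (5 sets): { {}, {ω₁}, {ω₁, ω₃}, {ω₂, ω₃}, X }.
Step 1: +1 →
  {ω₂}  = X∖{ω₁, ω₃}
  — 6 sets.
Step 2 (1 new):
  {ω₁, ω₂}  = {ω₂} ∪ {ω₁}
  — 7 sets.
Step 3: +1 →
  {ω₃}  = X∖{ω₁, ω₂}
  — 8 sets.
After Step 4 the family is unchanged; done.

|σ(𝒜)| = 8.  σ(𝒜) = { {}, {ω₁}, {ω₂}, {ω₃}, {ω₁, ω₂}, {ω₁, ω₃}, {ω₂, ω₃}, X }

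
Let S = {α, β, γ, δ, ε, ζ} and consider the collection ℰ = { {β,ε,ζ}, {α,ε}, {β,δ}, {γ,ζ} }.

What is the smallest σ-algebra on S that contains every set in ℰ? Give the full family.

Seed the family with ℰ together with ∅ and S: { {}, {α,ε}, {β,δ}, {γ,ζ}, {β,ε,ζ}, S }.
Iteration 1: 7 new —
  {α,γ,δ}  = S∖{β,ε,ζ}
  {α,β,δ,ε}  = S∖{γ,ζ}
  {α,β,ε,ζ}  = {α,ε} ∪ {β,ε,ζ}
  {α,γ,ε,ζ}  = S∖{β,δ}
  {β,γ,δ,ζ}  = S∖{α,ε}
  {β,γ,ε,ζ}  = {γ,ζ} ∪ {β,ε,ζ}
  {β,δ,ε,ζ}  = {β,ε,ζ} ∪ {β,δ}
  — 13 sets.
Iteration 2 (12 new):
  {α,γ}  = S∖{β,δ,ε,ζ}
  {α,δ}  = S∖{β,γ,ε,ζ}
  {γ,δ}  = S∖{α,β,ε,ζ}
  {α,β,γ,δ}  = {α,γ,δ} ∪ {β,δ}
  {α,γ,δ,ε}  = {α,γ,δ} ∪ {α,ε}
  {α,γ,δ,ζ}  = {α,γ,δ} ∪ {γ,ζ}
  {α,β,γ,δ,ε}  = {α,β,δ,ε} ∪ {α,γ,δ}
  {α,β,γ,δ,ζ}  = {α,γ,δ} ∪ {β,γ,δ,ζ}
  {α,β,γ,ε,ζ}  = {α,γ,ε,ζ} ∪ {β,ε,ζ}
  {α,β,δ,ε,ζ}  = {β,ε,ζ} ∪ {α,β,δ,ε}
  {α,γ,δ,ε,ζ}  = {α,γ,ε,ζ} ∪ {α,γ,δ}
  {β,γ,δ,ε,ζ}  = {β,ε,ζ} ∪ {β,γ,δ,ζ}
  — 25 sets.
Iteration 3. New:
  {α}  = S∖{β,γ,δ,ε,ζ}
  {β}  = S∖{α,γ,δ,ε,ζ}
  {γ}  = S∖{α,β,δ,ε,ζ}
  {δ}  = S∖{α,β,γ,ε,ζ}
  {ε}  = S∖{α,β,γ,δ,ζ}
  {ζ}  = S∖{α,β,γ,δ,ε}
  {β,ε}  = S∖{α,γ,δ,ζ}
  {β,ζ}  = S∖{α,γ,δ,ε}
  {ε,ζ}  = S∖{α,β,γ,δ}
  {α,β,δ}  = {α,δ} ∪ {β,δ}
  {α,γ,ε}  = {α,γ} ∪ {α,ε}
  {α,γ,ζ}  = {α,γ} ∪ {γ,ζ}
  {α,δ,ε}  = {α,δ} ∪ {α,ε}
  {β,γ,δ}  = {γ,δ} ∪ {β,δ}
  {γ,δ,ζ}  = {γ,δ} ∪ {γ,ζ}
  — 40 sets.
Iteration 4 (24 new):
  {α,β}  = {β} ∪ {α}
  {α,ζ}  = {α} ∪ {ζ}
  {β,γ}  = {β} ∪ {γ}
  {γ,ε}  = {γ} ∪ {ε}
  {δ,ε}  = {δ} ∪ {ε}
  {δ,ζ}  = {δ} ∪ {ζ}
  {α,β,γ}  = {β} ∪ {α,γ}
  {α,β,ε}  = S∖{γ,δ,ζ}
  {α,β,ζ}  = {β,ζ} ∪ {α}
  {α,δ,ζ}  = {α,δ} ∪ {ζ}
  {α,ε,ζ}  = S∖{β,γ,δ}
  {β,γ,ε}  = {γ} ∪ {β,ε}
  {β,γ,ζ}  = S∖{α,δ,ε}
  {β,δ,ε}  = S∖{α,γ,ζ}
  {β,δ,ζ}  = S∖{α,γ,ε}
  {γ,δ,ε}  = {γ,δ} ∪ {ε}
  {γ,ε,ζ}  = S∖{α,β,δ}
  {δ,ε,ζ}  = {δ} ∪ {ε,ζ}
  {α,β,γ,ε}  = {α,γ,ε} ∪ {β}
  {α,β,γ,ζ}  = {α,γ,ζ} ∪ {β}
  {α,β,δ,ζ}  = {β,ζ} ∪ {α,β,δ}
  {α,δ,ε,ζ}  = {ε,ζ} ∪ {α,δ}
  {β,γ,δ,ε}  = {γ,δ} ∪ {β,ε}
  {γ,δ,ε,ζ}  = {γ,δ} ∪ {ε,ζ}
  — 64 sets.
Iteration 5: already closed under ᶜ and ∪.

Therefore σ(ℰ) = { {}, {α}, {β}, {γ}, {δ}, {ε}, {ζ}, {α,β}, {α,γ}, {α,δ}, {α,ε}, {α,ζ}, {β,γ}, {β,δ}, {β,ε}, {β,ζ}, {γ,δ}, {γ,ε}, {γ,ζ}, {δ,ε}, {δ,ζ}, {ε,ζ}, {α,β,γ}, {α,β,δ}, {α,β,ε}, {α,β,ζ}, {α,γ,δ}, {α,γ,ε}, {α,γ,ζ}, {α,δ,ε}, {α,δ,ζ}, {α,ε,ζ}, {β,γ,δ}, {β,γ,ε}, {β,γ,ζ}, {β,δ,ε}, {β,δ,ζ}, {β,ε,ζ}, {γ,δ,ε}, {γ,δ,ζ}, {γ,ε,ζ}, {δ,ε,ζ}, {α,β,γ,δ}, {α,β,γ,ε}, {α,β,γ,ζ}, {α,β,δ,ε}, {α,β,δ,ζ}, {α,β,ε,ζ}, {α,γ,δ,ε}, {α,γ,δ,ζ}, {α,γ,ε,ζ}, {α,δ,ε,ζ}, {β,γ,δ,ε}, {β,γ,δ,ζ}, {β,γ,ε,ζ}, {β,δ,ε,ζ}, {γ,δ,ε,ζ}, {α,β,γ,δ,ε}, {α,β,γ,δ,ζ}, {α,β,γ,ε,ζ}, {α,β,δ,ε,ζ}, {α,γ,δ,ε,ζ}, {β,γ,δ,ε,ζ}, S } (|σ(ℰ)| = 64).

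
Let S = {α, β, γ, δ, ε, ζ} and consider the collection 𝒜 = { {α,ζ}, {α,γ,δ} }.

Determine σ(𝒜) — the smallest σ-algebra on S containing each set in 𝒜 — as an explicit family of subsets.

Begin from { {}, {α,ζ}, {α,γ,δ}, S } (that is, 𝒜 plus ∅ and S).
Step 1: +3 →
  {β,ε,ζ}  = ᶜ of {α,γ,δ}
  {α,γ,δ,ζ}  = {α,γ,δ} ∪ {α,ζ}
  {β,γ,δ,ε}  = ᶜ of {α,ζ}
  [7 total]
Step 2. New:
  {β,ε}  = ᶜ of {α,γ,δ,ζ}
  {α,β,ε,ζ}  = {α,ζ} ∪ {β,ε,ζ}
  {α,β,γ,δ,ε}  = {α,γ,δ} ∪ {β,γ,δ,ε}
  {β,γ,δ,ε,ζ}  = {β,ε,ζ} ∪ {β,γ,δ,ε}
  [11 total]
Step 3: +3 →
  {α}  = ᶜ of {β,γ,δ,ε,ζ}
  {ζ}  = ᶜ of {α,β,γ,δ,ε}
  {γ,δ}  = ᶜ of {α,β,ε,ζ}
  [14 total]
Step 4 (2 new):
  {α,β,ε}  = {β,ε} ∪ {α}
  {γ,δ,ζ}  = {γ,δ} ∪ {ζ}
  [16 total]
Step 5: stable.

|σ(𝒜)| = 16.  σ(𝒜) = { {}, {α}, {ζ}, {α,ζ}, {β,ε}, {γ,δ}, {α,β,ε}, {α,γ,δ}, {β,ε,ζ}, {γ,δ,ζ}, {α,β,ε,ζ}, {α,γ,δ,ζ}, {β,γ,δ,ε}, {α,β,γ,δ,ε}, {β,γ,δ,ε,ζ}, S }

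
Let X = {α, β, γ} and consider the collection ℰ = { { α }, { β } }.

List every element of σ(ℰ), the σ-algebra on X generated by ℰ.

Initial family (4 sets): { {  }, { α }, { β }, X }.
Step 1 adds 3:
  { α, β }  = { α } ∪ { β }
  { α, γ }  = complement { β }
  { β, γ }  = complement { α }
Step 2 adds 1:
  { γ }  = complement { α, β }
After Step 3 the family is unchanged; done.

Therefore σ(ℰ) = { {  }, { α }, { β }, { γ }, { α, β }, { α, γ }, { β, γ }, X } (|σ(ℰ)| = 8).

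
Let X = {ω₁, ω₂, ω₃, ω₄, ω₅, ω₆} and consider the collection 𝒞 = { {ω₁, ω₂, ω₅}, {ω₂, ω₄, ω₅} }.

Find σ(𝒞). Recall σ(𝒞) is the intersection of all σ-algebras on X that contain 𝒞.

σ(𝒞) (16 sets): { {}, {ω₁}, {ω₄}, {ω₁, ω₄}, {ω₂, ω₅}, {ω₃, ω₆}, {ω₁, ω₂, ω₅}, {ω₁, ω₃, ω₆}, {ω₂, ω₄, ω₅}, {ω₃, ω₄, ω₆}, {ω₁, ω₂, ω₄, ω₅}, {ω₁, ω₃, ω₄, ω₆}, {ω₂, ω₃, ω₅, ω₆}, {ω₁, ω₂, ω₃, ω₅, ω₆}, {ω₂, ω₃, ω₄, ω₅, ω₆}, X }

Working:
Start: 𝒞 ∪ {∅, X} = { {}, {ω₁, ω₂, ω₅}, {ω₂, ω₄, ω₅}, X }.
Pass 1: 3 new —
  {ω₁, ω₃, ω₆}  = ᶜ of {ω₂, ω₄, ω₅}
  {ω₃, ω₄, ω₆}  = ᶜ of {ω₁, ω₂, ω₅}
  {ω₁, ω₂, ω₄, ω₅}  = {ω₁, ω₂, ω₅} ∪ {ω₂, ω₄, ω₅}
  — 7 sets.
Pass 2 (4 new):
  {ω₃, ω₆}  = ᶜ of {ω₁, ω₂, ω₄, ω₅}
  {ω₁, ω₃, ω₄, ω₆}  = {ω₁, ω₃, ω₆} ∪ {ω₃, ω₄, ω₆}
  {ω₁, ω₂, ω₃, ω₅, ω₆}  = {ω₁, ω₂, ω₅} ∪ {ω₁, ω₃, ω₆}
  {ω₂, ω₃, ω₄, ω₅, ω₆}  = {ω₃, ω₄, ω₆} ∪ {ω₂, ω₄, ω₅}
  — 11 sets.
Pass 3: 3 new —
  {ω₁}  = ᶜ of {ω₂, ω₃, ω₄, ω₅, ω₆}
  {ω₄}  = ᶜ of {ω₁, ω₂, ω₃, ω₅, ω₆}
  {ω₂, ω₅}  = ᶜ of {ω₁, ω₃, ω₄, ω₆}
  — 14 sets.
Pass 4: +2 →
  {ω₁, ω₄}  = {ω₁} ∪ {ω₄}
  {ω₂, ω₃, ω₅, ω₆}  = {ω₂, ω₅} ∪ {ω₃, ω₆}
  — 16 sets.
Pass 5: already closed under ᶜ and ∪.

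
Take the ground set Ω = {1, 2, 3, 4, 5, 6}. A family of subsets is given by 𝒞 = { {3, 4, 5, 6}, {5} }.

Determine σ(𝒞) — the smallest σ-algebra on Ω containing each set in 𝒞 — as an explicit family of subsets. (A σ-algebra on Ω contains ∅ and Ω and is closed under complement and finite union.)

σ(𝒞) (8 sets): { {}, {5}, {1, 2}, {1, 2, 5}, {3, 4, 6}, {3, 4, 5, 6}, {1, 2, 3, 4, 6}, Ω }

Check:
Start: 𝒞 ∪ {∅, Ω} = { {}, {5}, {3, 4, 5, 6}, Ω }.
Pass 1 (2 new):
  {1, 2}  = {3, 4, 5, 6}ᶜ
  {1, 2, 3, 4, 6}  = {5}ᶜ
  — 6 sets.
Pass 2. New:
  {1, 2, 5}  = {1, 2} ∪ {5}
  — 7 sets.
Pass 3: 1 new —
  {3, 4, 6}  = {1, 2, 5}ᶜ
  — 8 sets.
Pass 4: closed — nothing new.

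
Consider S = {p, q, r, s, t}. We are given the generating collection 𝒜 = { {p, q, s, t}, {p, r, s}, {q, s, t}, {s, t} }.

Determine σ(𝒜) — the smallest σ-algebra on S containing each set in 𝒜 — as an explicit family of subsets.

Seed the family with 𝒜 together with ∅ and S: { {}, {s, t}, {p, r, s}, {q, s, t}, {p, q, s, t}, S }.
Iteration 1: +5 →
  {r}  = ᶜ of {p, q, s, t}
  {p, r}  = ᶜ of {q, s, t}
  {q, t}  = ᶜ of {p, r, s}
  {p, q, r}  = ᶜ of {s, t}
  {p, r, s, t}  = {s, t} ∪ {p, r, s}
  (now 11)
Iteration 2 (6 new):
  {q}  = ᶜ of {p, r, s, t}
  {q, r, t}  = {q, t} ∪ {r}
  {r, s, t}  = {s, t} ∪ {r}
  {p, q, r, s}  = {p, q, r} ∪ {p, r, s}
  {p, q, r, t}  = {q, t} ∪ {p, q, r}
  {q, r, s, t}  = {r} ∪ {q, s, t}
  (now 17)
Iteration 3: 6 new —
  {p}  = ᶜ of {q, r, s, t}
  {s}  = ᶜ of {p, q, r, t}
  {t}  = ᶜ of {p, q, r, s}
  {p, q}  = ᶜ of {r, s, t}
  {p, s}  = ᶜ of {q, r, t}
  {q, r}  = {r} ∪ {q}
  (now 23)
Iteration 4 adds 9:
  {p, t}  = {t} ∪ {p}
  {q, s}  = {q} ∪ {s}
  {r, s}  = {r} ∪ {s}
  {r, t}  = {t} ∪ {r}
  {p, q, s}  = {p, q} ∪ {p, s}
  {p, q, t}  = {q, t} ∪ {p, q}
  {p, r, t}  = {t} ∪ {p, r}
  {p, s, t}  = ᶜ of {q, r}
  {q, r, s}  = {q, r} ∪ {s}
  (now 32)
Iteration 5 adds nothing — fixpoint reached.

|σ(𝒜)| = 32.  σ(𝒜) = { {}, {p}, {q}, {r}, {s}, {t}, {p, q}, {p, r}, {p, s}, {p, t}, {q, r}, {q, s}, {q, t}, {r, s}, {r, t}, {s, t}, {p, q, r}, {p, q, s}, {p, q, t}, {p, r, s}, {p, r, t}, {p, s, t}, {q, r, s}, {q, r, t}, {q, s, t}, {r, s, t}, {p, q, r, s}, {p, q, r, t}, {p, q, s, t}, {p, r, s, t}, {q, r, s, t}, S }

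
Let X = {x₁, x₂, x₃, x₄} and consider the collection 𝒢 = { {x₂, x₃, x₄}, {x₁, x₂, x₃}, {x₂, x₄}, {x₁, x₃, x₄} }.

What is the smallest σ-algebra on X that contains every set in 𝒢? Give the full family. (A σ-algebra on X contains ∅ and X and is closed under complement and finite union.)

Seed the family with 𝒢 together with ∅ and X: { {}, {x₂, x₄}, {x₁, x₂, x₃}, {x₁, x₃, x₄}, {x₂, x₃, x₄}, X }.
Iteration 1. New:
  {x₁}  = complement {x₂, x₃, x₄}
  {x₂}  = complement {x₁, x₃, x₄}
  {x₄}  = complement {x₁, x₂, x₃}
  {x₁, x₃}  = complement {x₂, x₄}
  |family| = 10
Iteration 2 adds 3:
  {x₁, x₂}  = {x₂} ∪ {x₁}
  {x₁, x₄}  = {x₄} ∪ {x₁}
  {x₁, x₂, x₄}  = {x₂, x₄} ∪ {x₁}
  |family| = 13
Iteration 3: 3 new —
  {x₃}  = complement {x₁, x₂, x₄}
  {x₂, x₃}  = complement {x₁, x₄}
  {x₃, x₄}  = complement {x₁, x₂}
  |family| = 16
Iteration 4: no new sets; the family is a σ-algebra.

|σ(𝒢)| = 16.  σ(𝒢) = { {}, {x₁}, {x₂}, {x₃}, {x₄}, {x₁, x₂}, {x₁, x₃}, {x₁, x₄}, {x₂, x₃}, {x₂, x₄}, {x₃, x₄}, {x₁, x₂, x₃}, {x₁, x₂, x₄}, {x₁, x₃, x₄}, {x₂, x₃, x₄}, X }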